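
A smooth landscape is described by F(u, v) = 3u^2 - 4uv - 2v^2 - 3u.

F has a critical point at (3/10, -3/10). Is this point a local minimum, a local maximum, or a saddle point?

saddle point

The Hessian of F is constant: H = [[6, -4], [-4, -4]].
det(H) = 6·(-4) − (-4)² = -40.
Since det(H) < 0, H is indefinite and the critical point is a saddle point.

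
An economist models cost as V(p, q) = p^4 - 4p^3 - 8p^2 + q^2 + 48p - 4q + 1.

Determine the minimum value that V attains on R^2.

V(p,q) separates as A(p) + B(q) + 1, so its minimum is min A + min B + 1.
A'(p) = 4(p - 3)(p - 2)(p + 2) vanishes at p ∈ {-2, 2, 3}; B'(q) = 2q - 4 vanishes at q ∈ {2}.
Local minima of A (where A''>0): A(-2)=-80, A(3)=45. Local minima of B: B(2)=-4.
So the global minimum of V is A(-2) + B(2) + 1 = -80 − 4 + 1 = -83, attained at (-2, 2).

-83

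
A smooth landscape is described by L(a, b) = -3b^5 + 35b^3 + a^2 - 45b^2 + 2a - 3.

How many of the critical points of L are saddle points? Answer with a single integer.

L separates as a function of a plus a function of b, so ∇L=0 decouples.
∂L/∂a = 2(a + 1) = 0 at a ∈ {-1}; ∂L/∂b = -15b(b - 2)(b - 1)(b + 3) = 0 at b ∈ {-3, 0, 1, 2}.
The Hessian is diagonal: diag(L_aa, L_bb). Second derivatives: L_aa(-1)=2; L_bb(-3)=900, L_bb(0)=-90, L_bb(1)=60, L_bb(2)=-150.
Saddle points occur where the two diagonal entries have opposite signs: (-1, 0), (-1, 2). Count: 2.

2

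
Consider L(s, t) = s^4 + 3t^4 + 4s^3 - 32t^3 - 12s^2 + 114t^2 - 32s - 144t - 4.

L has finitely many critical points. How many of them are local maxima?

L separates as a function of s plus a function of t, so ∇L=0 decouples.
∂L/∂s = 4(s - 2)(s + 1)(s + 4) = 0 at s ∈ {-4, -1, 2}; ∂L/∂t = 12(t - 4)(t - 3)(t - 1) = 0 at t ∈ {1, 3, 4}.
The Hessian is diagonal: diag(L_ss, L_tt). Second derivatives: L_ss(-4)=72, L_ss(-1)=-36, L_ss(2)=72; L_tt(1)=72, L_tt(3)=-24, L_tt(4)=36.
Local maxima occur where both diagonal entries negative: (-1, 3). Count: 1.

1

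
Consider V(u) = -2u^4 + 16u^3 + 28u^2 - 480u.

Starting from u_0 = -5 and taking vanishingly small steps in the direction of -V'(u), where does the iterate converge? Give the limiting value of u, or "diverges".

diverges

V'(u) = -8(u - 5)(u - 4)(u + 3), so V'(-5) = 1440.
Gradient descent moves in the -V' direction, i.e. u is decreasing.
There is no critical point below u=-5, and V' keeps the same sign, so the iterate runs off to −∞.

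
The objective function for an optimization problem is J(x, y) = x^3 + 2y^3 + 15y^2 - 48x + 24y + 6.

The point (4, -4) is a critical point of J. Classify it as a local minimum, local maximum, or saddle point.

The mixed partial ∂²J/∂x∂y is 0, so the Hessian at any point is diag(J_xx, J_yy) = diag(6x, 6(2y + 5)).
At (4, -4): H = diag(24, -18).
The eigenvalues have opposite signs, so H is indefinite: a saddle point.

saddle point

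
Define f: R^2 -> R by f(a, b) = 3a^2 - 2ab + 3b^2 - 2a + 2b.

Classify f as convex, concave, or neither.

f is quadratic, so its Hessian is the constant matrix H = [[6, -2], [-2, 6]].
det(H) = 32, tr(H) = 12.
det(H) > 0 and tr(H) > 0, so H is positive definite everywhere: convex.

convex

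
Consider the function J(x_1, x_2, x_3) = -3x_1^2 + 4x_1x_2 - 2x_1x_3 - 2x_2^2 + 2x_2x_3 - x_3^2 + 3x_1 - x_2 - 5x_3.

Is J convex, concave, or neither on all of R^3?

concave

J is quadratic, so its Hessian is the constant matrix H = [[-6, 4, -2], [4, -4, 2], [-2, 2, -2]].
Leading principal minors: -6, 8, -8.
Signs alternate −, +, − ⇒ H ≺ 0 ⇒ concave.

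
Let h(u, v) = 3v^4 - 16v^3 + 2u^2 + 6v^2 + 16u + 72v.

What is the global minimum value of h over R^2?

h(u,v) separates as P(u) + Q(v), so its minimum is min P + min Q.
P'(u) = 4u + 16 vanishes at u ∈ {-4}; Q'(v) = 12(v - 3)(v - 2)(v + 1) vanishes at v ∈ {-1, 2, 3}.
Local minima of P (where P''>0): P(-4)=-32. Local minima of Q: Q(-1)=-47, Q(3)=81.
So the global minimum of h is P(-4) + Q(-1) = -32 − 47 = -79, attained at (-4, -1).

-79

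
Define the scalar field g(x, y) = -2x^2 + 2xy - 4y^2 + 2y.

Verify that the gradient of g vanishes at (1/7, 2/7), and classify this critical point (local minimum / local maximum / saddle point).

local maximum

∇g = (-4x + 2y, 2x - 8y + 2); substituting (1/7, 2/7) gives ∇g = (0, 0), so (1/7, 2/7) is indeed a critical point.
The Hessian of g is constant: H = [[-4, 2], [2, -8]].
det(H) = (-4)·(-8) − 2² = 28.
det(H) > 0 and tr(H) = -12 < 0, so H is negative definite and the point is a local maximum.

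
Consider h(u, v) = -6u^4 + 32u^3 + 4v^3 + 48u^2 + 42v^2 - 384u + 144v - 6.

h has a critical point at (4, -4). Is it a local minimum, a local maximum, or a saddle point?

local maximum

The mixed partial ∂²h/∂u∂v is 0, so the Hessian at any point is diag(h_uu, h_vv) = diag(24(-3u^2 + 8u + 4), 12(2v + 7)).
At (4, -4): H = diag(-288, -12).
Both eigenvalues are negative, so H is negative definite: a local maximum.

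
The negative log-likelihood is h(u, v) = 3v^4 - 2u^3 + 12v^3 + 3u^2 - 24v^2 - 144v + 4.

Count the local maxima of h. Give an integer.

h separates as a function of u plus a function of v, so ∇h=0 decouples.
∂h/∂u = -6u(u - 1) = 0 at u ∈ {0, 1}; ∂h/∂v = 12(v - 2)(v + 2)(v + 3) = 0 at v ∈ {-3, -2, 2}.
The Hessian is diagonal: diag(h_uu, h_vv). Second derivatives: h_uu(0)=6, h_uu(1)=-6; h_vv(-3)=60, h_vv(-2)=-48, h_vv(2)=240.
Local maxima occur where both diagonal entries negative: (1, -2). Count: 1.

1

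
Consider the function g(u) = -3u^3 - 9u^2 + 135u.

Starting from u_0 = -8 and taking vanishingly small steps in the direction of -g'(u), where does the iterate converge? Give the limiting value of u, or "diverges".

g'(u) = -9(u - 3)(u + 5), so g'(-8) = -297.
Gradient descent moves in the -g' direction, i.e. u is increasing.
The nearest critical point in that direction is u = -5, where g'' = 72 > 0 (a local minimum). The iterate converges there.

-5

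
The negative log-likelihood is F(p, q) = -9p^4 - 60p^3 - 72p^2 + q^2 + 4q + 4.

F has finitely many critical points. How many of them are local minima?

1

F separates as a function of p plus a function of q, so ∇F=0 decouples.
∂F/∂p = -36p(p + 1)(p + 4) = 0 at p ∈ {-4, -1, 0}; ∂F/∂q = 2(q + 2) = 0 at q ∈ {-2}.
The Hessian is diagonal: diag(F_pp, F_qq). Second derivatives: F_pp(-4)=-432, F_pp(-1)=108, F_pp(0)=-144; F_qq(-2)=2.
Local minima occur where both diagonal entries positive: (-1, -2). Count: 1.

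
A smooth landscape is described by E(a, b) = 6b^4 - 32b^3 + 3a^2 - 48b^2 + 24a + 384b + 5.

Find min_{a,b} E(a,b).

E(a,b) separates as P(a) + Q(b) + 5, so its minimum is min P + min Q + 5.
P'(a) = 6a + 24 vanishes at a ∈ {-4}; Q'(b) = 24(b - 4)(b - 2)(b + 2) vanishes at b ∈ {-2, 2, 4}.
Local minima of P (where P''>0): P(-4)=-48. Local minima of Q: Q(-2)=-608, Q(4)=256.
So the global minimum of E is P(-4) + Q(-2) + 5 = -48 − 608 + 5 = -651, attained at (-4, -2).

-651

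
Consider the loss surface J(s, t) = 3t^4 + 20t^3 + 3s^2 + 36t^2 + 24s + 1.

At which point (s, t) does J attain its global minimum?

(-4, 0)

J(s,t) separates as P(s) + Q(t) + 1, so its minimum is min P + min Q + 1.
P'(s) = 6s + 24 vanishes at s ∈ {-4}; Q'(t) = 12t(t + 2)(t + 3) vanishes at t ∈ {-3, -2, 0}.
Local minima of P (where P''>0): P(-4)=-48. Local minima of Q: Q(-3)=27, Q(0)=0.
So the global minimum of J is P(-4) + Q(0) + 1 = -48 + 0 + 1 = -47, attained at (-4, 0).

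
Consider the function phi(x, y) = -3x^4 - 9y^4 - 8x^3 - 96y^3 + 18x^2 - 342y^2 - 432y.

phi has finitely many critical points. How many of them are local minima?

phi separates as a function of x plus a function of y, so ∇phi=0 decouples.
∂phi/∂x = -12x(x - 1)(x + 3) = 0 at x ∈ {-3, 0, 1}; ∂phi/∂y = -36(y + 1)(y + 3)(y + 4) = 0 at y ∈ {-4, -3, -1}.
The Hessian is diagonal: diag(phi_xx, phi_yy). Second derivatives: phi_xx(-3)=-144, phi_xx(0)=36, phi_xx(1)=-48; phi_yy(-4)=-108, phi_yy(-3)=72, phi_yy(-1)=-216.
Local minima occur where both diagonal entries positive: (0, -3). Count: 1.

1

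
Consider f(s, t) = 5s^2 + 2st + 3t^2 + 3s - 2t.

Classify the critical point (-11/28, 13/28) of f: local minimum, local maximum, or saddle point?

local minimum

The Hessian of f is constant: H = [[10, 2], [2, 6]].
det(H) = 10·6 − 2² = 56.
det(H) > 0 and tr(H) = 16 > 0, so H is positive definite and the point is a local minimum.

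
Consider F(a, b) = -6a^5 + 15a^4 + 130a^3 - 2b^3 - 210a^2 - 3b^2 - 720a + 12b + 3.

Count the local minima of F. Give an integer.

F separates as a function of a plus a function of b, so ∇F=0 decouples.
∂F/∂a = -30(a - 4)(a - 2)(a + 1)(a + 3) = 0 at a ∈ {-3, -1, 2, 4}; ∂F/∂b = -6(b - 1)(b + 2) = 0 at b ∈ {-2, 1}.
The Hessian is diagonal: diag(F_aa, F_bb). Second derivatives: F_aa(-3)=2100, F_aa(-1)=-900, F_aa(2)=900, F_aa(4)=-2100; F_bb(-2)=18, F_bb(1)=-18.
Local minima occur where both diagonal entries positive: (-3, -2), (2, -2). Count: 2.

2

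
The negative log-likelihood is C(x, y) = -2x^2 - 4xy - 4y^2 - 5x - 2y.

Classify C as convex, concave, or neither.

C is quadratic, so its Hessian is the constant matrix H = [[-4, -4], [-4, -8]].
det(H) = 16, tr(H) = -12.
det(H) > 0 and tr(H) < 0, so H is negative definite everywhere: concave.

concave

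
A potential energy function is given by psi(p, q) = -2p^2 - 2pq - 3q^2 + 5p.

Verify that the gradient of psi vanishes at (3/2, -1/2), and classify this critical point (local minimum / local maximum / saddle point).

local maximum

∇psi = (-4p - 2q + 5, -2p - 6q); substituting (3/2, -1/2) gives ∇psi = (0, 0), so (3/2, -1/2) is indeed a critical point.
The Hessian of psi is constant: H = [[-4, -2], [-2, -6]].
det(H) = (-4)·(-6) − (-2)² = 20.
det(H) > 0 and tr(H) = -10 < 0, so H is negative definite and the point is a local maximum.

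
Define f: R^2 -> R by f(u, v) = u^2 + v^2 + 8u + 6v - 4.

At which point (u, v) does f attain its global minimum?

f(u,v) separates as P(u) + Q(v) − 4, so its minimum is min P + min Q − 4.
P'(u) = 2u + 8 vanishes at u ∈ {-4}; Q'(v) = 2v + 6 vanishes at v ∈ {-3}.
Local minima of P (where P''>0): P(-4)=-16. Local minima of Q: Q(-3)=-9.
So the global minimum of f is P(-4) + Q(-3) − 4 = -16 − 9 − 4 = -29, attained at (-4, -3).

(-4, -3)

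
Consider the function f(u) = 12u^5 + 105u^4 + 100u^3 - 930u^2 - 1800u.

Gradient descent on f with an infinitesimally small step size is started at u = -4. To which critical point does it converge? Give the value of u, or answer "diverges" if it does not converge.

f'(u) = 60(u - 2)(u + 1)(u + 3)(u + 5), so f'(-4) = -1080.
Gradient descent moves in the -f' direction, i.e. u is increasing.
The nearest critical point in that direction is u = -3, where f'' = 1200 > 0 (a local minimum). The iterate converges there.

-3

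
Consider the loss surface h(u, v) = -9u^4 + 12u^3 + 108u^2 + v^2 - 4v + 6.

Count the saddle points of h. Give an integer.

h separates as a function of u plus a function of v, so ∇h=0 decouples.
∂h/∂u = -36u(u - 3)(u + 2) = 0 at u ∈ {-2, 0, 3}; ∂h/∂v = 2(v - 2) = 0 at v ∈ {2}.
The Hessian is diagonal: diag(h_uu, h_vv). Second derivatives: h_uu(-2)=-360, h_uu(0)=216, h_uu(3)=-540; h_vv(2)=2.
Saddle points occur where the two diagonal entries have opposite signs: (-2, 2), (3, 2). Count: 2.

2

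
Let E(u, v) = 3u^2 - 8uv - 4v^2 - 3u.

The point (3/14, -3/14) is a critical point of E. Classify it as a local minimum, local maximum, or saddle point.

saddle point

The Hessian of E is constant: H = [[6, -8], [-8, -8]].
det(H) = 6·(-8) − (-8)² = -112.
Since det(H) < 0, H is indefinite and the critical point is a saddle point.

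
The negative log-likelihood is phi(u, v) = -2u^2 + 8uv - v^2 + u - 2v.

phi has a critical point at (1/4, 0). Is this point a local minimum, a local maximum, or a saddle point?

saddle point

The Hessian of phi is constant: H = [[-4, 8], [8, -2]].
det(H) = (-4)·(-2) − 8² = -56.
Since det(H) < 0, H is indefinite and the critical point is a saddle point.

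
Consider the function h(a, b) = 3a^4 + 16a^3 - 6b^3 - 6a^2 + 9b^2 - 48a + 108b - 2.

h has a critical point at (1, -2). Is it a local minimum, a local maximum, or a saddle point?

The mixed partial ∂²h/∂a∂b is 0, so the Hessian at any point is diag(h_aa, h_bb) = diag(12(3a^2 + 8a - 1), 18(-2b + 1)).
At (1, -2): H = diag(120, 90).
Both eigenvalues are positive, so H is positive definite: a local minimum.

local minimum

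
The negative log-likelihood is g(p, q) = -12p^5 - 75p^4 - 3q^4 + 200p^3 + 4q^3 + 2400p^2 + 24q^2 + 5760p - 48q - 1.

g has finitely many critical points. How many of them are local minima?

g separates as a function of p plus a function of q, so ∇g=0 decouples.
∂g/∂p = -60(p - 4)(p + 2)(p + 3)(p + 4) = 0 at p ∈ {-4, -3, -2, 4}; ∂g/∂q = -12(q - 2)(q - 1)(q + 2) = 0 at q ∈ {-2, 1, 2}.
The Hessian is diagonal: diag(g_pp, g_qq). Second derivatives: g_pp(-4)=960, g_pp(-3)=-420, g_pp(-2)=720, g_pp(4)=-20160; g_qq(-2)=-144, g_qq(1)=36, g_qq(2)=-48.
Local minima occur where both diagonal entries positive: (-4, 1), (-2, 1). Count: 2.

2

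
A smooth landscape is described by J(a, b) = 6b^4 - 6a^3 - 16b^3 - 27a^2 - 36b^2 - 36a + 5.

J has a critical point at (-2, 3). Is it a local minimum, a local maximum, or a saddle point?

The mixed partial ∂²J/∂a∂b is 0, so the Hessian at any point is diag(J_aa, J_bb) = diag(-18(2a + 3), 24(3b^2 - 4b - 3)).
At (-2, 3): H = diag(18, 288).
Both eigenvalues are positive, so H is positive definite: a local minimum.

local minimum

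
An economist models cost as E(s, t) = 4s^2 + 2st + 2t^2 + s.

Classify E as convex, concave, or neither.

convex

E is quadratic, so its Hessian is the constant matrix H = [[8, 2], [2, 4]].
det(H) = 28, tr(H) = 12.
det(H) > 0 and tr(H) > 0, so H is positive definite everywhere: convex.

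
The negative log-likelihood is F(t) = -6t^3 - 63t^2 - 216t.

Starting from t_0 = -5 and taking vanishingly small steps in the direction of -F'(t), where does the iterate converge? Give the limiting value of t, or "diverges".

-4

F'(t) = -18(t + 3)(t + 4), so F'(-5) = -36.
Gradient descent moves in the -F' direction, i.e. t is increasing.
The nearest critical point in that direction is t = -4, where F'' = 18 > 0 (a local minimum). The iterate converges there.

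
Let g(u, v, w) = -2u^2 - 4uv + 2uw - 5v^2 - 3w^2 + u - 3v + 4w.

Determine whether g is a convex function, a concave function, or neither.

g is quadratic, so its Hessian is the constant matrix H = [[-4, -4, 2], [-4, -10, 0], [2, 0, -6]].
Leading principal minors: -4, 24, -104.
Signs alternate −, +, − ⇒ H ≺ 0 ⇒ concave.

concave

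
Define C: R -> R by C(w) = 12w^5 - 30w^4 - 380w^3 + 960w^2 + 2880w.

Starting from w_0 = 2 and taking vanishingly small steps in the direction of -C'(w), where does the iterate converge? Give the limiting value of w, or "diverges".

-1

C'(w) = 60(w - 4)(w - 3)(w + 1)(w + 4), so C'(2) = 2160.
Gradient descent moves in the -C' direction, i.e. w is decreasing.
The nearest critical point in that direction is w = -1, where C'' = 3600 > 0 (a local minimum). The iterate converges there.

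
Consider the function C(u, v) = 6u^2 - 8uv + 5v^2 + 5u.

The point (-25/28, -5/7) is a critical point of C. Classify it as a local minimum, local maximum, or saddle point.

local minimum

The Hessian of C is constant: H = [[12, -8], [-8, 10]].
det(H) = 12·10 − (-8)² = 56.
det(H) > 0 and tr(H) = 22 > 0, so H is positive definite and the point is a local minimum.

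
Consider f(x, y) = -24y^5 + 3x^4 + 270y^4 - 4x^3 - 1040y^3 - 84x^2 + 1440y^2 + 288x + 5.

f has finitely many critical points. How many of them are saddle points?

f separates as a function of x plus a function of y, so ∇f=0 decouples.
∂f/∂x = 12(x - 3)(x - 2)(x + 4) = 0 at x ∈ {-4, 2, 3}; ∂f/∂y = -120y(y - 4)(y - 3)(y - 2) = 0 at y ∈ {0, 2, 3, 4}.
The Hessian is diagonal: diag(f_xx, f_yy). Second derivatives: f_xx(-4)=504, f_xx(2)=-72, f_xx(3)=84; f_yy(0)=2880, f_yy(2)=-480, f_yy(3)=360, f_yy(4)=-960.
Saddle points occur where the two diagonal entries have opposite signs: (-4, 2), (-4, 4), (2, 0), (2, 3), (3, 2), (3, 4). Count: 6.

6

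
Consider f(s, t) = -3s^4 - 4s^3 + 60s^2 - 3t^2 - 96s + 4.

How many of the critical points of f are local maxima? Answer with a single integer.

f separates as a function of s plus a function of t, so ∇f=0 decouples.
∂f/∂s = -12(s - 2)(s - 1)(s + 4) = 0 at s ∈ {-4, 1, 2}; ∂f/∂t = -6t = 0 at t ∈ {0}.
The Hessian is diagonal: diag(f_ss, f_tt). Second derivatives: f_ss(-4)=-360, f_ss(1)=60, f_ss(2)=-72; f_tt(0)=-6.
Local maxima occur where both diagonal entries negative: (-4, 0), (2, 0). Count: 2.

2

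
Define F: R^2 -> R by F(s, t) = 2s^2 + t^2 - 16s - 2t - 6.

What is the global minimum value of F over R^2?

F(s,t) separates as P(s) + Q(t) − 6, so its minimum is min P + min Q − 6.
P'(s) = 4s - 16 vanishes at s ∈ {4}; Q'(t) = 2(t - 1) vanishes at t ∈ {1}.
Local minima of P (where P''>0): P(4)=-32. Local minima of Q: Q(1)=-1.
So the global minimum of F is P(4) + Q(1) − 6 = -32 − 1 − 6 = -39, attained at (4, 1).

-39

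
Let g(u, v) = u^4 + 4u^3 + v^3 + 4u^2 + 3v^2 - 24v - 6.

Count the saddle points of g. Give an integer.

g separates as a function of u plus a function of v, so ∇g=0 decouples.
∂g/∂u = 4u(u + 1)(u + 2) = 0 at u ∈ {-2, -1, 0}; ∂g/∂v = 3(v - 2)(v + 4) = 0 at v ∈ {-4, 2}.
The Hessian is diagonal: diag(g_uu, g_vv). Second derivatives: g_uu(-2)=8, g_uu(-1)=-4, g_uu(0)=8; g_vv(-4)=-18, g_vv(2)=18.
Saddle points occur where the two diagonal entries have opposite signs: (-2, -4), (-1, 2), (0, -4). Count: 3.

3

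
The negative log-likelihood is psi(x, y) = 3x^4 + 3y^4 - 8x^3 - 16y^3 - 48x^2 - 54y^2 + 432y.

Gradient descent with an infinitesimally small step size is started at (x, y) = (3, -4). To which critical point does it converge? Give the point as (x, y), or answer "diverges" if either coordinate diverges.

(4, -3)

psi is separable, so gradient descent decouples: x follows -∂psi/∂x, y follows -∂psi/∂y.
∂psi/∂x = 12x(x - 4)(x + 2); at x=3 this is -180, so x increases.
∂psi/∂y = 12(y - 4)(y - 3)(y + 3); at y=-4 this is -672, so y increases.
x converges to its nearest critical value 4 (a local min of the x-part); y converges to -3. The iterate converges to (4, -3).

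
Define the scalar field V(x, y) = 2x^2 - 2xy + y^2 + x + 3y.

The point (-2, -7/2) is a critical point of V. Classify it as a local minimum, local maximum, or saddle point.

The Hessian of V is constant: H = [[4, -2], [-2, 2]].
det(H) = 4·2 − (-2)² = 4.
det(H) > 0 and tr(H) = 6 > 0, so H is positive definite and the point is a local minimum.

local minimum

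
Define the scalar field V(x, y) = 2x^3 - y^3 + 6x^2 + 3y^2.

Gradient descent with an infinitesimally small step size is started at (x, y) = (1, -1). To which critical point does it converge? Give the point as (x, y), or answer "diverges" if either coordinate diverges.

(0, 0)

V is separable, so gradient descent decouples: x follows -∂V/∂x, y follows -∂V/∂y.
∂V/∂x = 6x(x + 2); at x=1 this is 18, so x decreases.
∂V/∂y = -3y(y - 2); at y=-1 this is -9, so y increases.
x converges to its nearest critical value 0 (a local min of the x-part); y converges to 0. The iterate converges to (0, 0).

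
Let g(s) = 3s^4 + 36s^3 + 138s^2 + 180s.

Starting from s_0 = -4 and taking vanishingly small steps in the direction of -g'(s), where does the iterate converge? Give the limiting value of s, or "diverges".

-5

g'(s) = 12(s + 1)(s + 3)(s + 5), so g'(-4) = 36.
Gradient descent moves in the -g' direction, i.e. s is decreasing.
The nearest critical point in that direction is s = -5, where g'' = 96 > 0 (a local minimum). The iterate converges there.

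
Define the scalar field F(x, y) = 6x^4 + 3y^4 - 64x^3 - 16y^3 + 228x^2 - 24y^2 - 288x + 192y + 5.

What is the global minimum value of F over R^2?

-417

F(x,y) separates as P(x) + Q(y) + 5, so its minimum is min P + min Q + 5.
P'(x) = 24(x - 4)(x - 3)(x - 1) vanishes at x ∈ {1, 3, 4}; Q'(y) = 12(y - 4)(y - 2)(y + 2) vanishes at y ∈ {-2, 2, 4}.
Local minima of P (where P''>0): P(1)=-118, P(4)=-64. Local minima of Q: Q(-2)=-304, Q(4)=128.
So the global minimum of F is P(1) + Q(-2) + 5 = -118 − 304 + 5 = -417, attained at (1, -2).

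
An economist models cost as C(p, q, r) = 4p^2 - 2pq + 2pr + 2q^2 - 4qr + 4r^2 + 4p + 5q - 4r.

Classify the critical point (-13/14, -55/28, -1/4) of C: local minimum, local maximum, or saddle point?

The Hessian is constant: H = [[8, -2, 2], [-2, 4, -4], [2, -4, 8]].
Leading principal minors: Δ₁ = 8, Δ₂ = 28, Δ₃ = 112.
All leading minors are positive, so H is positive definite: a local minimum.

local minimum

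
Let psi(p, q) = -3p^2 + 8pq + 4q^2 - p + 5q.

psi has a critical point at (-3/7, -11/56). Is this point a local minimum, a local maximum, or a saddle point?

The Hessian of psi is constant: H = [[-6, 8], [8, 8]].
det(H) = (-6)·8 − 8² = -112.
Since det(H) < 0, H is indefinite and the critical point is a saddle point.

saddle point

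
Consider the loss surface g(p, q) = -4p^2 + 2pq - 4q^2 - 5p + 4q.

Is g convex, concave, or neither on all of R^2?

g is quadratic, so its Hessian is the constant matrix H = [[-8, 2], [2, -8]].
det(H) = 60, tr(H) = -16.
det(H) > 0 and tr(H) < 0, so H is negative definite everywhere: concave.

concave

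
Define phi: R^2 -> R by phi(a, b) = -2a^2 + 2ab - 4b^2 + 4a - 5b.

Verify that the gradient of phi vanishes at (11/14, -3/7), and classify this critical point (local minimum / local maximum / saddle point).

local maximum

∇phi = (-4a + 2b + 4, 2a - 8b - 5); substituting (11/14, -3/7) gives ∇phi = (0, 0), so (11/14, -3/7) is indeed a critical point.
The Hessian of phi is constant: H = [[-4, 2], [2, -8]].
det(H) = (-4)·(-8) − 2² = 28.
det(H) > 0 and tr(H) = -12 < 0, so H is negative definite and the point is a local maximum.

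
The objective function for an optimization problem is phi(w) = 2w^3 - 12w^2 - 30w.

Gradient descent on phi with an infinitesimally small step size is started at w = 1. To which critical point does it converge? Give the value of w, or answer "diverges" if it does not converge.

5

phi'(w) = 6(w - 5)(w + 1), so phi'(1) = -48.
Gradient descent moves in the -phi' direction, i.e. w is increasing.
The nearest critical point in that direction is w = 5, where phi'' = 36 > 0 (a local minimum). The iterate converges there.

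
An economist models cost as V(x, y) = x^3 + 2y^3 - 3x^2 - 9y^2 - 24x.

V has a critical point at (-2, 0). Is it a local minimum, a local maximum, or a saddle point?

The mixed partial ∂²V/∂x∂y is 0, so the Hessian at any point is diag(V_xx, V_yy) = diag(6(x - 1), 6(2y - 3)).
At (-2, 0): H = diag(-18, -18).
Both eigenvalues are negative, so H is negative definite: a local maximum.

local maximum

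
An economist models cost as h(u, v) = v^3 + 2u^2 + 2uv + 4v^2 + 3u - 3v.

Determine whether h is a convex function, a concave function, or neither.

neither

The term v^3 is cubic, so the Hessian is not constant.
∂²h/∂v² = 6v + 8, which takes both signs as v varies (negative for sufficiently negative v). A diagonal entry of the Hessian changing sign means the Hessian is neither positive- nor negative-semidefinite on all of R^2.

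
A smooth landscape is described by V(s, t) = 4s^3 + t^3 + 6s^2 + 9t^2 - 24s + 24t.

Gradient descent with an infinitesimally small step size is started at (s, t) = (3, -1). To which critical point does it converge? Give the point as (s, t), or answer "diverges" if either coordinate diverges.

(1, -2)

V is separable, so gradient descent decouples: s follows -∂V/∂s, t follows -∂V/∂t.
∂V/∂s = 12(s - 1)(s + 2); at s=3 this is 120, so s decreases.
∂V/∂t = 3(t + 2)(t + 4); at t=-1 this is 9, so t decreases.
s converges to its nearest critical value 1 (a local min of the s-part); t converges to -2. The iterate converges to (1, -2).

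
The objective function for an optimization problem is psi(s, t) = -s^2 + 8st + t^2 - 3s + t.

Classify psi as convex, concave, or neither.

psi is quadratic, so its Hessian is the constant matrix H = [[-2, 8], [8, 2]].
det(H) = -68, tr(H) = 0.
det(H) < 0, so H is indefinite: neither convex nor concave.

neither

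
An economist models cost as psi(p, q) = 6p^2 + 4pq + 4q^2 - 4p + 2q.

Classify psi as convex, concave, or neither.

convex

psi is quadratic, so its Hessian is the constant matrix H = [[12, 4], [4, 8]].
det(H) = 80, tr(H) = 20.
det(H) > 0 and tr(H) > 0, so H is positive definite everywhere: convex.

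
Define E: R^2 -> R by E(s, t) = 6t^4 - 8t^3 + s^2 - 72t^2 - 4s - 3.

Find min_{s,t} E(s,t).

-385

E(s,t) separates as P(s) + Q(t) − 3, so its minimum is min P + min Q − 3.
P'(s) = 2s - 4 vanishes at s ∈ {2}; Q'(t) = 24t(t - 3)(t + 2) vanishes at t ∈ {-2, 0, 3}.
Local minima of P (where P''>0): P(2)=-4. Local minima of Q: Q(-2)=-128, Q(3)=-378.
So the global minimum of E is P(2) + Q(3) − 3 = -4 − 378 − 3 = -385, attained at (2, 3).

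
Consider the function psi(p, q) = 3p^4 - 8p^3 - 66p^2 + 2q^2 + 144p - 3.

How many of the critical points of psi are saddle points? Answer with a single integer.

1

psi separates as a function of p plus a function of q, so ∇psi=0 decouples.
∂psi/∂p = 12(p - 4)(p - 1)(p + 3) = 0 at p ∈ {-3, 1, 4}; ∂psi/∂q = 4q = 0 at q ∈ {0}.
The Hessian is diagonal: diag(psi_pp, psi_qq). Second derivatives: psi_pp(-3)=336, psi_pp(1)=-144, psi_pp(4)=252; psi_qq(0)=4.
Saddle points occur where the two diagonal entries have opposite signs: (1, 0). Count: 1.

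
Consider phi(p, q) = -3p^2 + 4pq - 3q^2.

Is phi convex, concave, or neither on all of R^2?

concave

phi is quadratic, so its Hessian is the constant matrix H = [[-6, 4], [4, -6]].
det(H) = 20, tr(H) = -12.
det(H) > 0 and tr(H) < 0, so H is negative definite everywhere: concave.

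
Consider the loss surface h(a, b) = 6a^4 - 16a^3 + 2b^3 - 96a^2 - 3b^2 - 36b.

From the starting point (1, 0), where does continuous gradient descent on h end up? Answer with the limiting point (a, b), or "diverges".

h is separable, so gradient descent decouples: a follows -∂h/∂a, b follows -∂h/∂b.
∂h/∂a = 24a(a - 4)(a + 2); at a=1 this is -216, so a increases.
∂h/∂b = 6(b - 3)(b + 2); at b=0 this is -36, so b increases.
a converges to its nearest critical value 4 (a local min of the a-part); b converges to 3. The iterate converges to (4, 3).

(4, 3)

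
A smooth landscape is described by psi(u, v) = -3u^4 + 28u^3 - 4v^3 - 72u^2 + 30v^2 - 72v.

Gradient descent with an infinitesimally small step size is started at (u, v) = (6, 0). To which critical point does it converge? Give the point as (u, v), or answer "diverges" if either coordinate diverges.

psi is separable, so gradient descent decouples: u follows -∂psi/∂u, v follows -∂psi/∂v.
∂psi/∂u = -12u(u - 4)(u - 3); at u=6 this is -432, so u increases.
∂psi/∂v = -12(v - 3)(v - 2); at v=0 this is -72, so v increases.
The u-coordinate has no critical point in that direction and runs off to infinity.

diverges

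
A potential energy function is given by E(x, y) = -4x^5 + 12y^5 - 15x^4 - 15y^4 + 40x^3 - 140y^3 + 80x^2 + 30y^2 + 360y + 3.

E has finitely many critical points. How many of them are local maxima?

E separates as a function of x plus a function of y, so ∇E=0 decouples.
∂E/∂x = -20x(x - 2)(x + 1)(x + 4) = 0 at x ∈ {-4, -1, 0, 2}; ∂E/∂y = 60(y - 3)(y - 1)(y + 1)(y + 2) = 0 at y ∈ {-2, -1, 1, 3}.
The Hessian is diagonal: diag(E_xx, E_yy). Second derivatives: E_xx(-4)=1440, E_xx(-1)=-180, E_xx(0)=160, E_xx(2)=-720; E_yy(-2)=-900, E_yy(-1)=480, E_yy(1)=-720, E_yy(3)=2400.
Local maxima occur where both diagonal entries negative: (-1, -2), (-1, 1), (2, -2), (2, 1). Count: 4.

4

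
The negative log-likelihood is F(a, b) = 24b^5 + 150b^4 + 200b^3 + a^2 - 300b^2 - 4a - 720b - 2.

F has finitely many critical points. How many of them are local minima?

2

F separates as a function of a plus a function of b, so ∇F=0 decouples.
∂F/∂a = 2(a - 2) = 0 at a ∈ {2}; ∂F/∂b = 120(b - 1)(b + 1)(b + 2)(b + 3) = 0 at b ∈ {-3, -2, -1, 1}.
The Hessian is diagonal: diag(F_aa, F_bb). Second derivatives: F_aa(2)=2; F_bb(-3)=-960, F_bb(-2)=360, F_bb(-1)=-480, F_bb(1)=2880.
Local minima occur where both diagonal entries positive: (2, -2), (2, 1). Count: 2.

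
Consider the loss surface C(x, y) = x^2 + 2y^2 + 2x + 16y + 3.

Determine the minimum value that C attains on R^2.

C(x,y) separates as P(x) + Q(y) + 3, so its minimum is min P + min Q + 3.
P'(x) = 2x + 2 vanishes at x ∈ {-1}; Q'(y) = 4y + 16 vanishes at y ∈ {-4}.
Local minima of P (where P''>0): P(-1)=-1. Local minima of Q: Q(-4)=-32.
So the global minimum of C is P(-1) + Q(-4) + 3 = -1 − 32 + 3 = -30, attained at (-1, -4).

-30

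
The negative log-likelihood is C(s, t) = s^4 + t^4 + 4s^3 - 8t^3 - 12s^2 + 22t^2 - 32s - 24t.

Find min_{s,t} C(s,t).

C(s,t) separates as P(s) + Q(t), so its minimum is min P + min Q.
P'(s) = 4(s - 2)(s + 1)(s + 4) vanishes at s ∈ {-4, -1, 2}; Q'(t) = 4(t - 3)(t - 2)(t - 1) vanishes at t ∈ {1, 2, 3}.
Local minima of P (where P''>0): P(-4)=-64, P(2)=-64. Local minima of Q: Q(1)=-9, Q(3)=-9.
So the global minimum of C is P(-4) + Q(1) = -64 − 9 = -73, attained at (-4, 1).

-73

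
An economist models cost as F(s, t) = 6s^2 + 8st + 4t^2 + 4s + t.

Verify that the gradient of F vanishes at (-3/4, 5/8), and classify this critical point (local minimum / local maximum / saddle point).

∇F = (12s + 8t + 4, 8s + 8t + 1); substituting (-3/4, 5/8) gives ∇F = (0, 0), so (-3/4, 5/8) is indeed a critical point.
The Hessian of F is constant: H = [[12, 8], [8, 8]].
det(H) = 12·8 − 8² = 32.
det(H) > 0 and tr(H) = 20 > 0, so H is positive definite and the point is a local minimum.

local minimum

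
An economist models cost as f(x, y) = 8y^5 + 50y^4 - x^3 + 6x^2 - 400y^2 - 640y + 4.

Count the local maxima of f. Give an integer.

f separates as a function of x plus a function of y, so ∇f=0 decouples.
∂f/∂x = -3x(x - 4) = 0 at x ∈ {0, 4}; ∂f/∂y = 40(y - 2)(y + 1)(y + 2)(y + 4) = 0 at y ∈ {-4, -2, -1, 2}.
The Hessian is diagonal: diag(f_xx, f_yy). Second derivatives: f_xx(0)=12, f_xx(4)=-12; f_yy(-4)=-1440, f_yy(-2)=320, f_yy(-1)=-360, f_yy(2)=2880.
Local maxima occur where both diagonal entries negative: (4, -4), (4, -1). Count: 2.

2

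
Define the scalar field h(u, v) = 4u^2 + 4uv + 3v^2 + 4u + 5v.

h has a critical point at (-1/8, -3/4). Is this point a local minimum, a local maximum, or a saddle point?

local minimum

The Hessian of h is constant: H = [[8, 4], [4, 6]].
det(H) = 8·6 − 4² = 32.
det(H) > 0 and tr(H) = 14 > 0, so H is positive definite and the point is a local minimum.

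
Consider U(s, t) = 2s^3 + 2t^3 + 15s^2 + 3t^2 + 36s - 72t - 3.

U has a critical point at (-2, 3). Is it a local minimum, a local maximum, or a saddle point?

local minimum

The mixed partial ∂²U/∂s∂t is 0, so the Hessian at any point is diag(U_ss, U_tt) = diag(6(2s + 5), 6(2t + 1)).
At (-2, 3): H = diag(6, 42).
Both eigenvalues are positive, so H is positive definite: a local minimum.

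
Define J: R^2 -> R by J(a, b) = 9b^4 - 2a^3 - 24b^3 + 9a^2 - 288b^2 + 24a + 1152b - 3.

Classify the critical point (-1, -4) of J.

The mixed partial ∂²J/∂a∂b is 0, so the Hessian at any point is diag(J_aa, J_bb) = diag(6(-2a + 3), 36(3b^2 - 4b - 16)).
At (-1, -4): H = diag(30, 1728).
Both eigenvalues are positive, so H is positive definite: a local minimum.

local minimum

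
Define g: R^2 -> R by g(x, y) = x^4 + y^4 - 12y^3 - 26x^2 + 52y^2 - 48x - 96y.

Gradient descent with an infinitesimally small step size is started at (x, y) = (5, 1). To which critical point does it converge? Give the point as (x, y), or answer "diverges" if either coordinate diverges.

g is separable, so gradient descent decouples: x follows -∂g/∂x, y follows -∂g/∂y.
∂g/∂x = 4(x - 4)(x + 1)(x + 3); at x=5 this is 192, so x decreases.
∂g/∂y = 4(y - 4)(y - 3)(y - 2); at y=1 this is -24, so y increases.
x converges to its nearest critical value 4 (a local min of the x-part); y converges to 2. The iterate converges to (4, 2).

(4, 2)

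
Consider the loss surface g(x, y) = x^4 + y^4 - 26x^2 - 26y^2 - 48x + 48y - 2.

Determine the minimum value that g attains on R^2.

-706

g(x,y) separates as P(x) + Q(y) − 2, so its minimum is min P + min Q − 2.
P'(x) = 4(x - 4)(x + 1)(x + 3) vanishes at x ∈ {-3, -1, 4}; Q'(y) = 4(y - 3)(y - 1)(y + 4) vanishes at y ∈ {-4, 1, 3}.
Local minima of P (where P''>0): P(-3)=-9, P(4)=-352. Local minima of Q: Q(-4)=-352, Q(3)=-9.
So the global minimum of g is P(4) + Q(-4) − 2 = -352 − 352 − 2 = -706, attained at (4, -4).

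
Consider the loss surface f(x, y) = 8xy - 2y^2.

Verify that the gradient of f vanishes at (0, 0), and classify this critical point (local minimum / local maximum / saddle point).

saddle point

∇f = (8y, 8x - 4y); substituting (0, 0) gives ∇f = (0, 0), so (0, 0) is indeed a critical point.
The Hessian of f is constant: H = [[0, 8], [8, -4]].
det(H) = 0·(-4) − 8² = -64.
Since det(H) < 0, H is indefinite and the critical point is a saddle point.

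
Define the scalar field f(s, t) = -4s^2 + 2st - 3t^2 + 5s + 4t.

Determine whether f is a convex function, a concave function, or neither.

concave

f is quadratic, so its Hessian is the constant matrix H = [[-8, 2], [2, -6]].
det(H) = 44, tr(H) = -14.
det(H) > 0 and tr(H) < 0, so H is negative definite everywhere: concave.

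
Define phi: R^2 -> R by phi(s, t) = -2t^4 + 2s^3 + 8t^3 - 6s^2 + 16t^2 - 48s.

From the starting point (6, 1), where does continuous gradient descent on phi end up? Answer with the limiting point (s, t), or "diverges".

phi is separable, so gradient descent decouples: s follows -∂phi/∂s, t follows -∂phi/∂t.
∂phi/∂s = 6(s - 4)(s + 2); at s=6 this is 96, so s decreases.
∂phi/∂t = -8t(t - 4)(t + 1); at t=1 this is 48, so t decreases.
s converges to its nearest critical value 4 (a local min of the s-part); t converges to 0. The iterate converges to (4, 0).

(4, 0)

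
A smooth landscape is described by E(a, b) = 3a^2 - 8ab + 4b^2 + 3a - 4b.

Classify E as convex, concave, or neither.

neither

E is quadratic, so its Hessian is the constant matrix H = [[6, -8], [-8, 8]].
det(H) = -16, tr(H) = 14.
det(H) < 0, so H is indefinite: neither convex nor concave.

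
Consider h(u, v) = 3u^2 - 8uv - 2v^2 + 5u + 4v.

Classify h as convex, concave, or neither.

neither

h is quadratic, so its Hessian is the constant matrix H = [[6, -8], [-8, -4]].
det(H) = -88, tr(H) = 2.
det(H) < 0, so H is indefinite: neither convex nor concave.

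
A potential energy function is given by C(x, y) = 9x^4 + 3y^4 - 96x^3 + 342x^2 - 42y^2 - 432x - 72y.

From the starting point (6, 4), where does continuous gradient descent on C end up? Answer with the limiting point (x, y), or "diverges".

(4, 3)

C is separable, so gradient descent decouples: x follows -∂C/∂x, y follows -∂C/∂y.
∂C/∂x = 36(x - 4)(x - 3)(x - 1); at x=6 this is 1080, so x decreases.
∂C/∂y = 12(y - 3)(y + 1)(y + 2); at y=4 this is 360, so y decreases.
x converges to its nearest critical value 4 (a local min of the x-part); y converges to 3. The iterate converges to (4, 3).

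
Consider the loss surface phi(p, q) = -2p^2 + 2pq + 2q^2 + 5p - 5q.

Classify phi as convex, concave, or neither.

neither

phi is quadratic, so its Hessian is the constant matrix H = [[-4, 2], [2, 4]].
det(H) = -20, tr(H) = 0.
det(H) < 0, so H is indefinite: neither convex nor concave.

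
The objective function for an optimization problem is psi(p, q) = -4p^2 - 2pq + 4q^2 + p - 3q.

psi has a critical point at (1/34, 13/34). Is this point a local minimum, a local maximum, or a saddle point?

saddle point

The Hessian of psi is constant: H = [[-8, -2], [-2, 8]].
det(H) = (-8)·8 − (-2)² = -68.
Since det(H) < 0, H is indefinite and the critical point is a saddle point.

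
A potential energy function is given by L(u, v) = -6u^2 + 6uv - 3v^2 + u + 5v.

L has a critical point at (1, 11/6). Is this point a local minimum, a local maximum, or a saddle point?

The Hessian of L is constant: H = [[-12, 6], [6, -6]].
det(H) = (-12)·(-6) − 6² = 36.
det(H) > 0 and tr(H) = -18 < 0, so H is negative definite and the point is a local maximum.

local maximum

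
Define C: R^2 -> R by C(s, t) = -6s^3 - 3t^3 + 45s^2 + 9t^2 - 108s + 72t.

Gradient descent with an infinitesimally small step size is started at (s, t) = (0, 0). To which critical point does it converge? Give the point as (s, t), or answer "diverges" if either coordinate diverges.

(2, -2)

C is separable, so gradient descent decouples: s follows -∂C/∂s, t follows -∂C/∂t.
∂C/∂s = -18(s - 3)(s - 2); at s=0 this is -108, so s increases.
∂C/∂t = -9(t - 4)(t + 2); at t=0 this is 72, so t decreases.
s converges to its nearest critical value 2 (a local min of the s-part); t converges to -2. The iterate converges to (2, -2).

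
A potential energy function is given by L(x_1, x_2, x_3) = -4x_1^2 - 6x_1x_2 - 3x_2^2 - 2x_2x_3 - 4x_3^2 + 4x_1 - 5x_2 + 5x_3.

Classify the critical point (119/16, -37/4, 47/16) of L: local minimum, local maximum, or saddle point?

The Hessian is constant: H = [[-8, -6, 0], [-6, -6, -2], [0, -2, -8]].
Leading principal minors: Δ₁ = -8, Δ₂ = 12, Δ₃ = -64.
The minors alternate sign starting negative (−, +, −), so H is negative definite: a local maximum.

local maximum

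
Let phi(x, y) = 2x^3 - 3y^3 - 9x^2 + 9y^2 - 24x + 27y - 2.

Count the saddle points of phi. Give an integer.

2

phi separates as a function of x plus a function of y, so ∇phi=0 decouples.
∂phi/∂x = 6(x - 4)(x + 1) = 0 at x ∈ {-1, 4}; ∂phi/∂y = -9(y - 3)(y + 1) = 0 at y ∈ {-1, 3}.
The Hessian is diagonal: diag(phi_xx, phi_yy). Second derivatives: phi_xx(-1)=-30, phi_xx(4)=30; phi_yy(-1)=36, phi_yy(3)=-36.
Saddle points occur where the two diagonal entries have opposite signs: (-1, -1), (4, 3). Count: 2.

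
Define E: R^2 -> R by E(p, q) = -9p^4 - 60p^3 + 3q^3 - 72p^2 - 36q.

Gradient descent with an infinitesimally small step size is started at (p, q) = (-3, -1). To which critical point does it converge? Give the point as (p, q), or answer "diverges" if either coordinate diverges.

E is separable, so gradient descent decouples: p follows -∂E/∂p, q follows -∂E/∂q.
∂E/∂p = -36p(p + 1)(p + 4); at p=-3 this is -216, so p increases.
∂E/∂q = 9(q - 2)(q + 2); at q=-1 this is -27, so q increases.
p converges to its nearest critical value -1 (a local min of the p-part); q converges to 2. The iterate converges to (-1, 2).

(-1, 2)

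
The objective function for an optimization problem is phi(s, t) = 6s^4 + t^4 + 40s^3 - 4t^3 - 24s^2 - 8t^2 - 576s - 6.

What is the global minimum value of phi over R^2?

phi(s,t) separates as P(s) + Q(t) − 6, so its minimum is min P + min Q − 6.
P'(s) = 24(s - 2)(s + 3)(s + 4) vanishes at s ∈ {-4, -3, 2}; Q'(t) = 4t(t - 4)(t + 1) vanishes at t ∈ {-1, 0, 4}.
Local minima of P (where P''>0): P(-4)=896, P(2)=-832. Local minima of Q: Q(-1)=-3, Q(4)=-128.
So the global minimum of phi is P(2) + Q(4) − 6 = -832 − 128 − 6 = -966, attained at (2, 4).

-966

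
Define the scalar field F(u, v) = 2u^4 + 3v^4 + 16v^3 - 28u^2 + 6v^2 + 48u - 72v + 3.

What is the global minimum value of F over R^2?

F(u,v) separates as P(u) + Q(v) + 3, so its minimum is min P + min Q + 3.
P'(u) = 8(u - 2)(u - 1)(u + 3) vanishes at u ∈ {-3, 1, 2}; Q'(v) = 12(v - 1)(v + 2)(v + 3) vanishes at v ∈ {-3, -2, 1}.
Local minima of P (where P''>0): P(-3)=-234, P(2)=16. Local minima of Q: Q(-3)=81, Q(1)=-47.
So the global minimum of F is P(-3) + Q(1) + 3 = -234 − 47 + 3 = -278, attained at (-3, 1).

-278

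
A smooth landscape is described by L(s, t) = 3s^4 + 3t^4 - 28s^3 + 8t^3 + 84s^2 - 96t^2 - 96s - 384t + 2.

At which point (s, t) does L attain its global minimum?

(4, 4)

L(s,t) separates as P(s) + Q(t) + 2, so its minimum is min P + min Q + 2.
P'(s) = 12(s - 4)(s - 2)(s - 1) vanishes at s ∈ {1, 2, 4}; Q'(t) = 12(t - 4)(t + 2)(t + 4) vanishes at t ∈ {-4, -2, 4}.
Local minima of P (where P''>0): P(1)=-37, P(4)=-64. Local minima of Q: Q(-4)=256, Q(4)=-1792.
So the global minimum of L is P(4) + Q(4) + 2 = -64 − 1792 + 2 = -1854, attained at (4, 4).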